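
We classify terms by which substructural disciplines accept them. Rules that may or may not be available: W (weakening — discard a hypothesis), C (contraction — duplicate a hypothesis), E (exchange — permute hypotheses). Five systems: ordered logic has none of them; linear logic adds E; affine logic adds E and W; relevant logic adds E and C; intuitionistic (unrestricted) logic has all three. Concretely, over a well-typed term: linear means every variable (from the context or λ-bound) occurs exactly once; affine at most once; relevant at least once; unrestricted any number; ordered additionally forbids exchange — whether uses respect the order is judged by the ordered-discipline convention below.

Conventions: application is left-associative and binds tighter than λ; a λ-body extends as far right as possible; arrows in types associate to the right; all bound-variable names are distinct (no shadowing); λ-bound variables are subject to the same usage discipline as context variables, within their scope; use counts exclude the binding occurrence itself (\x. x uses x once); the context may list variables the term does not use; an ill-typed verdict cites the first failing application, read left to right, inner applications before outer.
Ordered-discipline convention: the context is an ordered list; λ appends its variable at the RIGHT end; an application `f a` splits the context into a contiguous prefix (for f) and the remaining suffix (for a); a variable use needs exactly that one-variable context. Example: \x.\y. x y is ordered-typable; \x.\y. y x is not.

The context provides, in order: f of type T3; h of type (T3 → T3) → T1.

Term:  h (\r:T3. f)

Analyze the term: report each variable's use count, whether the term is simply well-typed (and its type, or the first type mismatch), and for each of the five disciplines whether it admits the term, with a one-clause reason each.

use counts: f=1, h=1, r [bound]=0
order of uses: h, f
typing: the term checks, with type T1
ordered: ✗ — needs weakening: r unused
linear: ✗ — needs weakening: r unused
affine: ✓ — at most one use each (f, h, r)
relevant: ✗ — needs weakening: r unused
unrestricted: ✓ — well-typed at T1; no restrictions here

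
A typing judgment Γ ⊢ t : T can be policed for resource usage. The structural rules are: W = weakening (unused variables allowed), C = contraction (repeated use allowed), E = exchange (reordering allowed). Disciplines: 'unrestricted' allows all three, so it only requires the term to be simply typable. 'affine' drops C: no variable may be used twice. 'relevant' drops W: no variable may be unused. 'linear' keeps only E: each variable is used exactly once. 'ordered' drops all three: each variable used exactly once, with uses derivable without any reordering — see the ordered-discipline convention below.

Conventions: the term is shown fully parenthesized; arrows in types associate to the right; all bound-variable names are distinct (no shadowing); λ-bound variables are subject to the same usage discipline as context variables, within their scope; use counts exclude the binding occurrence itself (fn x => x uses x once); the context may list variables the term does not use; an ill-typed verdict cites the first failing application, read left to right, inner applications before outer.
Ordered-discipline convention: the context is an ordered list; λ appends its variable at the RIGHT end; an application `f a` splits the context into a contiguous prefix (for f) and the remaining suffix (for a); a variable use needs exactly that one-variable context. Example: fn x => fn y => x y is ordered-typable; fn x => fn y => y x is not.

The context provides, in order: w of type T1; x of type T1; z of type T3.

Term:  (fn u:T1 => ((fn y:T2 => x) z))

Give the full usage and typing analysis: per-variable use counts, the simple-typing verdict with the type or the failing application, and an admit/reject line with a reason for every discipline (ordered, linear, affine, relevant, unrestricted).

variable uses: w=0, x=1, z=1, u (bound)=0, y (bound)=0
left-to-right use order: x, z
typing: ill-typed: an application expects T2 but receives T3
ordered: ✗ — a type mismatch blocks all five
linear: ✗ — the type mismatch rejects it
affine: ✗ — not simply typable
relevant: ✗ — fails simple typing
unrestricted: ✗ — a type mismatch blocks all five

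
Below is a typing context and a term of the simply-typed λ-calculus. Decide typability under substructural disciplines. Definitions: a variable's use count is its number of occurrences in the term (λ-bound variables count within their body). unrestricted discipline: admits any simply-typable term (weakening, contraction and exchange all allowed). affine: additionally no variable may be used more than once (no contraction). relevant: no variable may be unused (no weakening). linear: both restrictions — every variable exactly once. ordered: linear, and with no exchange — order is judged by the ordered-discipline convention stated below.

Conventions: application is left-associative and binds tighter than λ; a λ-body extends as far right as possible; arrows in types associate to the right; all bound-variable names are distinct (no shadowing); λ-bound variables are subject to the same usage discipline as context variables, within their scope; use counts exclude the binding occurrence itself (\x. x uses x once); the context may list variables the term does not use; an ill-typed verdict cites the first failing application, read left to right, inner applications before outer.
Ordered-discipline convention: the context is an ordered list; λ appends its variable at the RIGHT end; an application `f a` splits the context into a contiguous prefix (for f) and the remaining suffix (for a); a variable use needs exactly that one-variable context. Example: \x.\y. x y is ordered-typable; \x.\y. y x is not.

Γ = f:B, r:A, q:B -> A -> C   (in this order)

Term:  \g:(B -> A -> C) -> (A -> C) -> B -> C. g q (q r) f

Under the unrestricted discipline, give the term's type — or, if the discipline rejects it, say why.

not well-typed under unrestricted — the type mismatch rejects it
counts: f=1, r=1, q=2, g (λ-bound)=1
use order (left to right): g, q, q, r, f
typing: ill-typed: argument of type A where B is required
summary: ordered ✗ | linear ✗ | affine ✗ | relevant ✗ | unrestricted ✗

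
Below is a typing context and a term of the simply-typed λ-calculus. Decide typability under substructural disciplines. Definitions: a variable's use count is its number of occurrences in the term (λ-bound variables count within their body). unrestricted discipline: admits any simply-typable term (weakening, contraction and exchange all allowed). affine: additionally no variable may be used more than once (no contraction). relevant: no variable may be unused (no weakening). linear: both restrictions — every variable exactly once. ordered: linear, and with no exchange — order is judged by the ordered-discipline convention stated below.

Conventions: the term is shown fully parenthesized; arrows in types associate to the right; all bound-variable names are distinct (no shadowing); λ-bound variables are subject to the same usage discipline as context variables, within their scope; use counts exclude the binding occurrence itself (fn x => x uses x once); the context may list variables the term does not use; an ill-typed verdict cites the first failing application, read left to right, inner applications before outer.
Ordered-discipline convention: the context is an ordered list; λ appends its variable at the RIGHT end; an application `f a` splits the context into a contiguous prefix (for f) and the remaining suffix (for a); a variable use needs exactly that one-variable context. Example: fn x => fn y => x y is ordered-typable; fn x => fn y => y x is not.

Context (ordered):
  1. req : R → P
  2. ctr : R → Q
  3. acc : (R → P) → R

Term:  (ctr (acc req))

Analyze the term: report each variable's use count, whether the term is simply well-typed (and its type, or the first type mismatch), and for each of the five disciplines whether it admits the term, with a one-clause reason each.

variable uses: req: 1×; ctr: 1×; acc: 1×
left-to-right use order: ctr, acc, req
typing: well-typed at Q
ordered ✗ (no contiguous prefix/suffix split fits ctr, acc, req)
linear ✓ (exactly-once usage across req, ctr, acc)
affine ✓ (at most one use each (req, ctr, acc))
relevant ✓ (every one of req, ctr, acc appears)
unrestricted ✓ (type-checks (Q) and nothing is barred)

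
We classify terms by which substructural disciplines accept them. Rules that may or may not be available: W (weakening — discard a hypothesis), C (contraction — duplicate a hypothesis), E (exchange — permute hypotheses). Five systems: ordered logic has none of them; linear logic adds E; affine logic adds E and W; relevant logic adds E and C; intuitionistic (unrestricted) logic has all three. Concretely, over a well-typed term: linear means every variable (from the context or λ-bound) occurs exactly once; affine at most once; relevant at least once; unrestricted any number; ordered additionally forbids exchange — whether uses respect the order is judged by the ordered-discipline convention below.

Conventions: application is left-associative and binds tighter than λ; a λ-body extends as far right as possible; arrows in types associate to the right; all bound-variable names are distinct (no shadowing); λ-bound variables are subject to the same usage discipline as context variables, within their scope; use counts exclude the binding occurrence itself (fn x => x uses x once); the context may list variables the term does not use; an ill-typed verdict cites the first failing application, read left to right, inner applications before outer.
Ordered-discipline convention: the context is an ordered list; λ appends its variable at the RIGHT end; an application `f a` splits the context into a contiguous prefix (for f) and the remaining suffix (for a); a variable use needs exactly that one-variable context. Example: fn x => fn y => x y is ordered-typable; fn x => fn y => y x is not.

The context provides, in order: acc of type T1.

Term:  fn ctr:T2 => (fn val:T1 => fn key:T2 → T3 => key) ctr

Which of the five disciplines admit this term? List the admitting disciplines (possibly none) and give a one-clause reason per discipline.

admitted in: none
counts: acc=0; ctr (bound)=1; val (bound)=0; key (bound)=1
order of uses: key, ctr
typing: ill-typed: an argument T2 mismatches the expected T1
ordered ✗ (a type mismatch blocks all five)
linear ✗ (the type mismatch rejects it)
affine ✗ (not simply typable)
relevant ✗ (fails simple typing)
unrestricted ✗ (a type mismatch blocks all five)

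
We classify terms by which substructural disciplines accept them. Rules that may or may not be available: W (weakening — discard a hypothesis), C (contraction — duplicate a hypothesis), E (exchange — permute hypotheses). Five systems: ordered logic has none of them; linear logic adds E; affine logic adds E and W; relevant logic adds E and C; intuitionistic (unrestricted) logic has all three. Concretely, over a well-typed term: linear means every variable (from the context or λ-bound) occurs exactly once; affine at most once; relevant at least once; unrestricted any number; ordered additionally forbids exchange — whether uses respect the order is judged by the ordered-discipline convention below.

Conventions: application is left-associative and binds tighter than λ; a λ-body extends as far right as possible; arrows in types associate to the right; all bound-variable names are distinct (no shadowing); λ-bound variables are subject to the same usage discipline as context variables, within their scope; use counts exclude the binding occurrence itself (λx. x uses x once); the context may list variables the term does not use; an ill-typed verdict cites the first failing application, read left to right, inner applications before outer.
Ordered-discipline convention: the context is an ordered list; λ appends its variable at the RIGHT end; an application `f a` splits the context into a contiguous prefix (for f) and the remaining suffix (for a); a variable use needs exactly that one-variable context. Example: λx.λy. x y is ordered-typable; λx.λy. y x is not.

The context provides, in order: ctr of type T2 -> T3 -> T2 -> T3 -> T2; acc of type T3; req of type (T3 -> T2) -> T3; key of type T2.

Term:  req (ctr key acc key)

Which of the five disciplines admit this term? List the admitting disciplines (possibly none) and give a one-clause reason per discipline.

admitted by: relevant, unrestricted
counts: ctr: 1; acc: 1; req: 1; key: 2
order of uses: req, ctr, key, acc, key
typing: ✓ — T3
ordered: ✗, uses contraction: key ×2
linear: ✗, uses contraction: key ×2
affine: ✗, uses contraction: key ×2
relevant: ✓, every one of ctr, acc, req, key appears
unrestricted: ✓, type-checks (T3) and nothing is barred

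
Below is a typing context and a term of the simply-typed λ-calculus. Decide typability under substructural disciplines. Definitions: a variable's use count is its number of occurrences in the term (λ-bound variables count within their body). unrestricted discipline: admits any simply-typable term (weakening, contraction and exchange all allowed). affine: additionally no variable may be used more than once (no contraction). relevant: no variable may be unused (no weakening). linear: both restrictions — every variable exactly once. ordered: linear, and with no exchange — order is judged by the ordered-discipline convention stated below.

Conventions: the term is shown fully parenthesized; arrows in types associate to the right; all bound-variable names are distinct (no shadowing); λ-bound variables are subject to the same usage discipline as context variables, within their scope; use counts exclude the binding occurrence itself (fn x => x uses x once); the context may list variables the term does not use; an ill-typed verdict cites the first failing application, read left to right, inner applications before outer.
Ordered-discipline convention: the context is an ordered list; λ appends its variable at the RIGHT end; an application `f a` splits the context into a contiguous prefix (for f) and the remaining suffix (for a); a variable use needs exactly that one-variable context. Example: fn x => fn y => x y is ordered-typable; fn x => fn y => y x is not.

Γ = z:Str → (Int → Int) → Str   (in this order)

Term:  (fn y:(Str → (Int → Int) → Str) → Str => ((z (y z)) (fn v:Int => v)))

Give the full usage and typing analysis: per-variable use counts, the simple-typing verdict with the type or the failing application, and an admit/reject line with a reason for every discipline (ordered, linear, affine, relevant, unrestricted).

usage: z: 2×; y [bound]: 1×; v [bound]: 1×
left-to-right use order: z, y, z, v
typing: well-typed at ((Str → (Int → Int) → Str) → Str) → Str
ordered ✗ (uses contraction: z ×2)
linear ✗ (uses contraction: z ×2)
affine ✗ (uses contraction: z ×2)
relevant ✓ (at least one use each (z, y, v))
unrestricted ✓ (well-typed at ((Str → (Int → Int) → Str) → Str) → Str; no restrictions here)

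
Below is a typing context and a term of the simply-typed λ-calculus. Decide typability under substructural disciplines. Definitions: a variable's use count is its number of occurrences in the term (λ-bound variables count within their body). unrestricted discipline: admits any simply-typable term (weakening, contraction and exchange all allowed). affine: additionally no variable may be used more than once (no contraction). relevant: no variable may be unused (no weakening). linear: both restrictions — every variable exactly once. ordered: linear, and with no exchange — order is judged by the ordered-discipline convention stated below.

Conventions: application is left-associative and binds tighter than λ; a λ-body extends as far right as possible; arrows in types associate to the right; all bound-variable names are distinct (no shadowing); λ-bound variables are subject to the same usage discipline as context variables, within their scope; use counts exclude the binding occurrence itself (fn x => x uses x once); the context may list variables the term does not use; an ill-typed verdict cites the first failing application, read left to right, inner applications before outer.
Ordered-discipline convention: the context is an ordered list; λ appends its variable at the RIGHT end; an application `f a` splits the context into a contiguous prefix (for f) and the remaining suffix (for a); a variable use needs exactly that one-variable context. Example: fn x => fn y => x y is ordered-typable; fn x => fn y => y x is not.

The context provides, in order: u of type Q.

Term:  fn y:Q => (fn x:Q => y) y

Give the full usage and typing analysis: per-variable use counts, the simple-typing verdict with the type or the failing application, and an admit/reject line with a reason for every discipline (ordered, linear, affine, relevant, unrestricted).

variable uses: u=0, y (bound)=2, x (bound)=0
order of uses: y, y
typing: well-typed — term : Q -> Q
ordered: ✗, uses contraction: y ×2; u, x never used (weakening)
linear: ✗, uses contraction: y ×2; u, x never used (weakening)
affine: ✗, uses contraction: y ×2
relevant: ✗, u, x never used (weakening)
unrestricted: ✓, type-checks (Q -> Q) and nothing is barred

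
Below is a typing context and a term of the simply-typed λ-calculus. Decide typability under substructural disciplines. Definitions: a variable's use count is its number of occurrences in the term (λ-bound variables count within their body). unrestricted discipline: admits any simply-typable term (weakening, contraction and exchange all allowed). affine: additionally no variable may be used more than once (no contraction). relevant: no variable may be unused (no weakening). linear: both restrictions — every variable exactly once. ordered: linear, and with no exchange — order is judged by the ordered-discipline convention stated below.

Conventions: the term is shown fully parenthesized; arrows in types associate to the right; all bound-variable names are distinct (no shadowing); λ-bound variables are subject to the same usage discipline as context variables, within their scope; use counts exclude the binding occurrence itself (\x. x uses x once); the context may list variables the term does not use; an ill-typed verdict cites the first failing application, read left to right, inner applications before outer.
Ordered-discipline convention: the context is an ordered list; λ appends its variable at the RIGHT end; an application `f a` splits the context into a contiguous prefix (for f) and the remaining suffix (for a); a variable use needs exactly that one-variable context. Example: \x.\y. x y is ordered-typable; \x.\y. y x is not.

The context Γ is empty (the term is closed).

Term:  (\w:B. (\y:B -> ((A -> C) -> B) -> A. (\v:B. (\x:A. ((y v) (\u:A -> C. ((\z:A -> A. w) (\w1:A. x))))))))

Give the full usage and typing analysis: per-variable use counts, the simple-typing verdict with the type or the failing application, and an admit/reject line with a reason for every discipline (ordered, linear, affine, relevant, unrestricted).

usage: w (λ-bound): 1; y (λ-bound): 1; v (λ-bound): 1; x (λ-bound): 1; u (λ-bound): 0; z (λ-bound): 0; w1 (λ-bound): 0
left-to-right use order: y, v, w, x
typing: the term checks, with type B -> (B -> ((A -> C) -> B) -> A) -> B -> A -> A
ordered ✗ (needs weakening: u, z, w1 unused)
linear ✗ (needs weakening: u, z, w1 unused)
affine ✓ (no duplicate uses among w, y, v, x, u, z, w1)
relevant ✗ (needs weakening: u, z, w1 unused)
unrestricted ✓ (typability at B -> (B -> ((A -> C) -> B) -> A) -> B -> A -> A is all that's needed)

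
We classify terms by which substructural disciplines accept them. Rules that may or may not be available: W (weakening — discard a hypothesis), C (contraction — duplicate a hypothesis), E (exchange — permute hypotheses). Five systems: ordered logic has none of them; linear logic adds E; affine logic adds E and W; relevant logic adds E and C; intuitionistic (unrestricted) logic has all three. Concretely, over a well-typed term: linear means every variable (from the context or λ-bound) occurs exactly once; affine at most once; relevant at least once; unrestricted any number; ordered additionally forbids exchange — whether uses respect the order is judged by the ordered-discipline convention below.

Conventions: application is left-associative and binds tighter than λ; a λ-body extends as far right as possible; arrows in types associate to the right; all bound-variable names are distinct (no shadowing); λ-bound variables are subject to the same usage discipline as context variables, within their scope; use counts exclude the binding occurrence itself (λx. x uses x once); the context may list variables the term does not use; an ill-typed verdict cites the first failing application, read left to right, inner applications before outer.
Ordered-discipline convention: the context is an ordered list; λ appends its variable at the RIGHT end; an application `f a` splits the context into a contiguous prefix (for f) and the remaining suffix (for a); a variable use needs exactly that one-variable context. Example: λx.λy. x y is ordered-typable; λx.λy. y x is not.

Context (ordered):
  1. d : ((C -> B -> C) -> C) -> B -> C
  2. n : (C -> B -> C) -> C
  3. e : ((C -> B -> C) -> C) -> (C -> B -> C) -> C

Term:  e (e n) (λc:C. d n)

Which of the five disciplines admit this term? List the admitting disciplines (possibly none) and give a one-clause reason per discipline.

accepted by: unrestricted
use counts: d: 1×, n: 2×, e: 2×, c (λ-bound): 0×
uses in reading order: e, e, n, d, n
typing: the term checks, with type C
ordered: ✗, needs contraction — n ×2, e ×2; c never used (weakening)
linear: ✗, needs contraction — n ×2, e ×2; c never used (weakening)
affine: ✗, needs contraction — n ×2, e ×2
relevant: ✗, c never used (weakening)
unrestricted: ✓, type-checks (C) and nothing is barred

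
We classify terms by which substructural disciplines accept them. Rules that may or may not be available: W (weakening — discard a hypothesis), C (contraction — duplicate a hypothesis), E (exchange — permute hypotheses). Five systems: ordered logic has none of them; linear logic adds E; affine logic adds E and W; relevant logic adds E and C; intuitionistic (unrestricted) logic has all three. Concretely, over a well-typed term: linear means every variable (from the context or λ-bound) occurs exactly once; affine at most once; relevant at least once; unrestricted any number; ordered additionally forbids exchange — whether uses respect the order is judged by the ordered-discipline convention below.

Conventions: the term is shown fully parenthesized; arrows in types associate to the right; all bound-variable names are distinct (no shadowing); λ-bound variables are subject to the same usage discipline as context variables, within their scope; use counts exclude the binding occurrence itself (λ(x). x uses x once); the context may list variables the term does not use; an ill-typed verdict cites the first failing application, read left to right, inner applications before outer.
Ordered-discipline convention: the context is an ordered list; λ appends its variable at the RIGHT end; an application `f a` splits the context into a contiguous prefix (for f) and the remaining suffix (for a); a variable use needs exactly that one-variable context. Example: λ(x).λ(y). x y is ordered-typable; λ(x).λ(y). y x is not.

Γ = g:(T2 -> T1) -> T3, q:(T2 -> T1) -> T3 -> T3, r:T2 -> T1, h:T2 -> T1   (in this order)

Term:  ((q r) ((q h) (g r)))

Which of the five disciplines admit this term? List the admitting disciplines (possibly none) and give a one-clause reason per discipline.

admitted by: relevant, unrestricted
variable uses: g: 1; q: 2; r: 2; h: 1
left-to-right use order: q, r, q, h, g, r
typing: ✓ — T3
ordered ✗ (needs contraction — q ×2, r ×2)
linear ✗ (needs contraction — q ×2, r ×2)
affine ✗ (needs contraction — q ×2, r ×2)
relevant ✓ (g, q, r, h: all used, weakening unneeded)
unrestricted ✓ (type-checks (T3) and nothing is barred)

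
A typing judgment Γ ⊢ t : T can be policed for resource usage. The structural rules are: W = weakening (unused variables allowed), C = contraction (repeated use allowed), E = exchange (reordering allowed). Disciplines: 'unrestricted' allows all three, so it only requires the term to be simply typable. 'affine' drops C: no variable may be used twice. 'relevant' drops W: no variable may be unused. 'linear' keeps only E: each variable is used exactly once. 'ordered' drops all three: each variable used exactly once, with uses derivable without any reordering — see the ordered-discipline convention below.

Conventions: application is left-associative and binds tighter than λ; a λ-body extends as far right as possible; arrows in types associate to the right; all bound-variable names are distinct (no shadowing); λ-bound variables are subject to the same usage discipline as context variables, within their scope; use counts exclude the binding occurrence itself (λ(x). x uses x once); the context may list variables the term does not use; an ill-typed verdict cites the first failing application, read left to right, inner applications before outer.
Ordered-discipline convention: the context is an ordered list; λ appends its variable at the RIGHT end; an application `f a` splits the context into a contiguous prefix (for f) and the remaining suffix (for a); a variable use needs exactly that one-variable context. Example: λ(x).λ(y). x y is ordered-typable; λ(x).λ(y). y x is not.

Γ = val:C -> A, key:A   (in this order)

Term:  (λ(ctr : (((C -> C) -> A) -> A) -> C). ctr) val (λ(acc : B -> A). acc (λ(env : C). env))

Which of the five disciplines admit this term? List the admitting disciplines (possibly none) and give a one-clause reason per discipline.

accepted by: none
counts: val=1; key=0; ctr (bound)=1; acc (bound)=1; env (bound)=1
uses in reading order: ctr, val, acc, env
typing: ill-typed: argument of type C -> A where (((C -> C) -> A) -> A) -> C is required
ordered: ✗, the type mismatch rejects it
linear: ✗, not simply typable
affine: ✗, fails simple typing
relevant: ✗, a type mismatch blocks all five
unrestricted: ✗, the type mismatch rejects it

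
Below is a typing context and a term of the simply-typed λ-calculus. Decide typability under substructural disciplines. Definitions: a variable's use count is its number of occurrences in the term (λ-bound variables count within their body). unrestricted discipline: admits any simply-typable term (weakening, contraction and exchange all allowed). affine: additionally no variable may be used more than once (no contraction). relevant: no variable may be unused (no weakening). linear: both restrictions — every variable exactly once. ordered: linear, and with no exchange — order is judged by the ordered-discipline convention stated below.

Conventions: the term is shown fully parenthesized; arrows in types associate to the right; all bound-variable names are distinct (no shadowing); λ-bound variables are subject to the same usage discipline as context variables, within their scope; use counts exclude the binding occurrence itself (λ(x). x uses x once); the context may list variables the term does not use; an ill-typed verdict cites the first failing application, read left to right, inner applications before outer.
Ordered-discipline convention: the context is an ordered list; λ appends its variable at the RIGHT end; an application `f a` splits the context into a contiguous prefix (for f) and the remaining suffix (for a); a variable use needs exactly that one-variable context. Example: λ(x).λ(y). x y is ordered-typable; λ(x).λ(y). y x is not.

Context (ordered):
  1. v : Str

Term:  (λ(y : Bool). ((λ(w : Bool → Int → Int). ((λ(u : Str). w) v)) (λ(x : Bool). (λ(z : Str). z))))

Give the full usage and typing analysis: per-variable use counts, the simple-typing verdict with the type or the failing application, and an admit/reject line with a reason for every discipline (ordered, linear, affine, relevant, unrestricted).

usage: v: 1; y [bound]: 0; w [bound]: 1; u [bound]: 0; x [bound]: 0; z [bound]: 1
uses in reading order: w, v, z
typing: ill-typed: argument of type Bool → Str → Str where Bool → Int → Int is required
ordered: ✗, the type mismatch rejects it
linear: ✗, not simply typable
affine: ✗, fails simple typing
relevant: ✗, a type mismatch blocks all five
unrestricted: ✗, the type mismatch rejects it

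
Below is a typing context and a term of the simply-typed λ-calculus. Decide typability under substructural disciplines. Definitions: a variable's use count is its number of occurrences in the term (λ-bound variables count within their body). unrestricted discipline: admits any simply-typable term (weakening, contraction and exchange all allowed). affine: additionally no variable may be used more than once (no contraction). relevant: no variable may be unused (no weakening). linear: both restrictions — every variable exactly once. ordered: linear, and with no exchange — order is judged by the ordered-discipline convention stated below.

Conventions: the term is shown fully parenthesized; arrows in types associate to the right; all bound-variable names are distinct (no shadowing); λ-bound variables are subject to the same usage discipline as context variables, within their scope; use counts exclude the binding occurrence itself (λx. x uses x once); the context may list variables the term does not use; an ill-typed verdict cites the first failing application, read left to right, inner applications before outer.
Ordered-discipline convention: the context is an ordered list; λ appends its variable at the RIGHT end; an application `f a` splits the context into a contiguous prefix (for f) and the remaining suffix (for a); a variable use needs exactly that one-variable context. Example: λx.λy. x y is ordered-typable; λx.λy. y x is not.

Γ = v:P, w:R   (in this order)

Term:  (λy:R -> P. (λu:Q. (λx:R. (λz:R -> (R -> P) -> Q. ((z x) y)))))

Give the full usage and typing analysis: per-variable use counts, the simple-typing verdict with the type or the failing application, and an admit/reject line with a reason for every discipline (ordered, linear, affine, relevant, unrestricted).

use counts: v: 0, w: 0, y (bound): 1, u (bound): 0, x (bound): 1, z (bound): 1
use order (left to right): z, x, y
typing: the term checks, with type (R -> P) -> Q -> R -> (R -> (R -> P) -> Q) -> Q
ordered ✗ (v, w, u left unused)
linear ✗ (v, w, u left unused)
affine ✓ (none of v, w, y, u, x, z used more than once)
relevant ✗ (v, w, u left unused)
unrestricted ✓ (type-checks ((R -> P) -> Q -> R -> (R -> (R -> P) -> Q) -> Q) and nothing is barred)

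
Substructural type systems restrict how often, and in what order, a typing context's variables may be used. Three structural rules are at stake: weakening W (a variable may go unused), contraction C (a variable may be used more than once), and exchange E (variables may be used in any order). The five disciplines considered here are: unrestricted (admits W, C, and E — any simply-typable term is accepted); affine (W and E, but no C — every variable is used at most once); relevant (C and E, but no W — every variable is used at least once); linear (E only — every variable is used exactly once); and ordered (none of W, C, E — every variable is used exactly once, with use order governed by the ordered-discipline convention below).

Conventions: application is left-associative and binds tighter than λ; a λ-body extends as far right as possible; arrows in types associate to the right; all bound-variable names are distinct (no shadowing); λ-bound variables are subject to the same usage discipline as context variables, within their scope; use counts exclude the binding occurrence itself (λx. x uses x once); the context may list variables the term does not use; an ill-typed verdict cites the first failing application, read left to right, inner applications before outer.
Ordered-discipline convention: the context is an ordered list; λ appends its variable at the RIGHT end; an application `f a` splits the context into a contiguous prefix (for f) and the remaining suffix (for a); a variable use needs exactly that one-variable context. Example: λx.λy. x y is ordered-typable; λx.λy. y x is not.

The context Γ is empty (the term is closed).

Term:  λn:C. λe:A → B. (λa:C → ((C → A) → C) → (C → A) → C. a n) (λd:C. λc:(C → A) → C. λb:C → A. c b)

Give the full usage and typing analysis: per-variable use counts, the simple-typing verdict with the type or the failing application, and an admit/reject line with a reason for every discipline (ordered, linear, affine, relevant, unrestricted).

counts: n (λ-bound): 1, e (λ-bound): 0, a (λ-bound): 1, d (λ-bound): 0, c (λ-bound): 1, b (λ-bound): 1
uses in reading order: a, n, c, b
typing: well-typed at C → (A → B) → ((C → A) → C) → (C → A) → C
ordered: ✗, unused: e, d — weakening required
linear: ✗, unused: e, d — weakening required
affine: ✓, none of n, e, a, d, c, b used more than once
relevant: ✗, unused: e, d — weakening required
unrestricted: ✓, type-checks (C → (A → B) → ((C → A) → C) → (C → A) → C) and nothing is barred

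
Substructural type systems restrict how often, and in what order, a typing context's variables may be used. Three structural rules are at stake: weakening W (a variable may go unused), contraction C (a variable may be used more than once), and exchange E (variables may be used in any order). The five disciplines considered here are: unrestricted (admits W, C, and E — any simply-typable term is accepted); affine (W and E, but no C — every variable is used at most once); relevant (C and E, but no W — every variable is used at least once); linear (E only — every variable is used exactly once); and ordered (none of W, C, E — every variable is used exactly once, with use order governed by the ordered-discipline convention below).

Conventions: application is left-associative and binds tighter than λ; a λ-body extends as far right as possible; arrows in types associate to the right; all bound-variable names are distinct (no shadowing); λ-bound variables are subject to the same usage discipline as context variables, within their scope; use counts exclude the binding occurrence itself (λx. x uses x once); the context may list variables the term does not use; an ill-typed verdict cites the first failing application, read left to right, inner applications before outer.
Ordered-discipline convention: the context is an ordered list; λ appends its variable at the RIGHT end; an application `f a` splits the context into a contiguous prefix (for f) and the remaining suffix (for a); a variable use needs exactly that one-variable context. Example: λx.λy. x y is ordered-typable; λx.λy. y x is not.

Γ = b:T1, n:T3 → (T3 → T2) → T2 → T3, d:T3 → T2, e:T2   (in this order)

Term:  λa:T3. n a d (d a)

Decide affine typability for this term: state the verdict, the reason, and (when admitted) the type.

no — needs contraction — d ×2, a ×2
counts: b: 0, n: 1, d: 2, e: 0, a [bound]: 2
order of uses: n, a, d, d, a
typing: ✓ — T3 → T3
all disciplines: ordered ✗ | linear ✗ | affine ✗ | relevant ✗ | unrestricted ✓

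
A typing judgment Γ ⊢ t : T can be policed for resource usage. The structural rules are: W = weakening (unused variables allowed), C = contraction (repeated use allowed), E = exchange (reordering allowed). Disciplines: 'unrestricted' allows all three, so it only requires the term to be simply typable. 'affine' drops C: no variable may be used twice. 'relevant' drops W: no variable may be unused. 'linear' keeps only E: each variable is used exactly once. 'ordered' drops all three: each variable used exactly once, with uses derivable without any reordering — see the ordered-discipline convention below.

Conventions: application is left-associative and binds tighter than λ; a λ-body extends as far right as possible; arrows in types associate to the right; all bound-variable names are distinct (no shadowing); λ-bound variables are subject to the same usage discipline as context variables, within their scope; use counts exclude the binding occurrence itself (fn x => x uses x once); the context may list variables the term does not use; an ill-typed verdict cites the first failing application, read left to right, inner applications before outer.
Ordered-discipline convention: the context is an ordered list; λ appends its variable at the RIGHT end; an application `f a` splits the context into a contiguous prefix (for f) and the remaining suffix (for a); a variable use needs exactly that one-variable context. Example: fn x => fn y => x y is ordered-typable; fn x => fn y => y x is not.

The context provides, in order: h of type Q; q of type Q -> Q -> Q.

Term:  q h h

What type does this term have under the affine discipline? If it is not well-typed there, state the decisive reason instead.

not well-typed under affine — repeated use of h ×2
usage: h=2, q=1
use order (left to right): q, h, h
typing: the term checks, with type Q
per-discipline verdicts: ordered ✗, linear ✗, affine ✗, relevant ✓, unrestricted ✓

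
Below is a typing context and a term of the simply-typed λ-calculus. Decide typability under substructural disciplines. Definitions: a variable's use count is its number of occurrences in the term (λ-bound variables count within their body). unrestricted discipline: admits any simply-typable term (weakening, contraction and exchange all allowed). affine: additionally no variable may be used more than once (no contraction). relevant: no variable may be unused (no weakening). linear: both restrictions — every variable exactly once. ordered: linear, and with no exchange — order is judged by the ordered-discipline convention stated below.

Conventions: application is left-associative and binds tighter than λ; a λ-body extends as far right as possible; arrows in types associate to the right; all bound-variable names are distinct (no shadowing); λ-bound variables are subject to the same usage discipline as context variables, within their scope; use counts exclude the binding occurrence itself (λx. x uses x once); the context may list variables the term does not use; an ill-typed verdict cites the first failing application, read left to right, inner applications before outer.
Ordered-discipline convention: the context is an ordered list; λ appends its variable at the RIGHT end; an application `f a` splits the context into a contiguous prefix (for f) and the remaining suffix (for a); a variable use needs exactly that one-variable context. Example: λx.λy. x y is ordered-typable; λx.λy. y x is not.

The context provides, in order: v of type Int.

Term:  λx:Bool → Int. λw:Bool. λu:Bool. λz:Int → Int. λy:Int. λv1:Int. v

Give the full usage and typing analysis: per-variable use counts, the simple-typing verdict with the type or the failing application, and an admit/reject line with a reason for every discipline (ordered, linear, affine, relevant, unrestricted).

variable uses: v=1; x (bound)=0; w (bound)=0; u (bound)=0; z (bound)=0; y (bound)=0; v1 (bound)=0
use order (left to right): v
typing: ✓ — (Bool → Int) → Bool → Bool → (Int → Int) → Int → Int → Int
ordered: ✗ — x, w, u, z, y, v1 never used (weakening)
linear: ✗ — x, w, u, z, y, v1 never used (weakening)
affine: ✓ — v, x, w, u, z, y, v1: no repeats, contraction unneeded
relevant: ✗ — x, w, u, z, y, v1 never used (weakening)
unrestricted: ✓ — typability at (Bool → Int) → Bool → Bool → (Int → Int) → Int → Int → Int is all that's needed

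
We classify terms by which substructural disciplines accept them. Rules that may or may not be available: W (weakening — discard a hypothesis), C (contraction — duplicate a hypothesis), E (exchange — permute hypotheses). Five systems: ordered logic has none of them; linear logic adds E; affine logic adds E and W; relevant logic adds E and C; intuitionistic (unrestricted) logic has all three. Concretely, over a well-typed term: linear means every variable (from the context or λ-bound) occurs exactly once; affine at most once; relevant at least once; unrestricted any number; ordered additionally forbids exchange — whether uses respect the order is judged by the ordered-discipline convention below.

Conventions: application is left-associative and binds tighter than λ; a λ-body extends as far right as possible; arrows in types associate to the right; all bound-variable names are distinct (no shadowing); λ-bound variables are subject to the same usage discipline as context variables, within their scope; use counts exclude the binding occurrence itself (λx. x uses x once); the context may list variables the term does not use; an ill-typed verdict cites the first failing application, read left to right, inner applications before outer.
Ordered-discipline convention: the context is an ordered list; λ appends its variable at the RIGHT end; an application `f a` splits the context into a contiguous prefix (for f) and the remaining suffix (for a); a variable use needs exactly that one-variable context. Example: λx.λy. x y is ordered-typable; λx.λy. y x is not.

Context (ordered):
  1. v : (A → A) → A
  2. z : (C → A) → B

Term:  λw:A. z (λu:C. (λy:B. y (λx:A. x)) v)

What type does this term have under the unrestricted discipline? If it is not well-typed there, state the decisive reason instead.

not well-typed under unrestricted — a type mismatch blocks all five
usage: v: 1, z: 1, w (λ-bound): 0, u (λ-bound): 0, y (λ-bound): 1, x (λ-bound): 1
use order (left to right): z, y, x, v
typing: ill-typed: non-function type B applied to an argument
all disciplines: ordered ✗; linear ✗; affine ✗; relevant ✗; unrestricted ✗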